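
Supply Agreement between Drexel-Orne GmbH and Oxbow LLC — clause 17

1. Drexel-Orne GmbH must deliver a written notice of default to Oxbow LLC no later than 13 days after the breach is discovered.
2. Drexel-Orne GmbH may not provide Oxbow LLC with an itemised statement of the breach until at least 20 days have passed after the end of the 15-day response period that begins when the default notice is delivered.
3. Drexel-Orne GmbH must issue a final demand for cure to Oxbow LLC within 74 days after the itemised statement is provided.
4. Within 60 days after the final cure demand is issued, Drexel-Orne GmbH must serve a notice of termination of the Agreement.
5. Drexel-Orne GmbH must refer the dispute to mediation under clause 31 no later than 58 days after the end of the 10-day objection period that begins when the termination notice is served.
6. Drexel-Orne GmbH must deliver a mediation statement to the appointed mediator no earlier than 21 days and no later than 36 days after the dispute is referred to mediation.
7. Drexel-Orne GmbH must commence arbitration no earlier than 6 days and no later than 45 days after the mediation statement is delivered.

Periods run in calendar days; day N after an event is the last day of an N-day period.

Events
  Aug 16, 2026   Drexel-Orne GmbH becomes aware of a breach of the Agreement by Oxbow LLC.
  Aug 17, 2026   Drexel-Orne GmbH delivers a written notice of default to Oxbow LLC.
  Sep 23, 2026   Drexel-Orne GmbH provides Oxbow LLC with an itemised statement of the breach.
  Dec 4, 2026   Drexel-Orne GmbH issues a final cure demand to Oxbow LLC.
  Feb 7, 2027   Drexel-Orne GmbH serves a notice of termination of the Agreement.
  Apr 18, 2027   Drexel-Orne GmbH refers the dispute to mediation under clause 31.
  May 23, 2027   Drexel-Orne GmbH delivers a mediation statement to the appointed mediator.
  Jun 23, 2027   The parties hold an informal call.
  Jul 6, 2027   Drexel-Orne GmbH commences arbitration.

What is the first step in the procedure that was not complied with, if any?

Step 4

Step 1 — counting 13 days from Aug 16, 2026 (when the breach is discovered) gives a deadline of Aug 29, 2026; completed Aug 17, 2026, before the deadline.
Step 2 — must wait 20 days from Sep 1, 2026 (end of the 15-day response period, which began when the default notice is delivered on Aug 17, 2026), so not before Sep 21, 2026; done Sep 23, 2026 — permitted.
Step 3 — counting 74 days from Sep 23, 2026 (when the itemised statement is provided) gives a deadline of Dec 6, 2026; done Dec 4, 2026 — timely.
Step 4 — counting 60 days from Dec 4, 2026 (when the final cure demand is issued) gives a deadline of Feb 2, 2027; done Feb 7, 2027 — 5 days late.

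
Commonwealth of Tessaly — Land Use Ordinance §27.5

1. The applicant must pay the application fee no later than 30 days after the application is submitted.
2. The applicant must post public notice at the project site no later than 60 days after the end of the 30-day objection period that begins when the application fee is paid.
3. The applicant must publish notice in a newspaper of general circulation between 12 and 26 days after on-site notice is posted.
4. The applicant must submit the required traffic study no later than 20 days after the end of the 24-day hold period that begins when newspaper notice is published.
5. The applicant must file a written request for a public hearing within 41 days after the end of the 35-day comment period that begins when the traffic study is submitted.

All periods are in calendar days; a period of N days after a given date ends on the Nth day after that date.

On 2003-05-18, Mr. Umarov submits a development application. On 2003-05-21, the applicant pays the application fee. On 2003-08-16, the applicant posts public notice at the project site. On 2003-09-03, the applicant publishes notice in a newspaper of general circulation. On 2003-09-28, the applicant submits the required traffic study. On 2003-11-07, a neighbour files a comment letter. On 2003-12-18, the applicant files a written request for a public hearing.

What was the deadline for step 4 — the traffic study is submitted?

2003-10-17

Newspaper notice is published on 2003-09-03; the 24-day hold period therefore ends 2003-09-27, and step 4 runs from that date. 20 days after 2003-09-27 is 2003-10-17.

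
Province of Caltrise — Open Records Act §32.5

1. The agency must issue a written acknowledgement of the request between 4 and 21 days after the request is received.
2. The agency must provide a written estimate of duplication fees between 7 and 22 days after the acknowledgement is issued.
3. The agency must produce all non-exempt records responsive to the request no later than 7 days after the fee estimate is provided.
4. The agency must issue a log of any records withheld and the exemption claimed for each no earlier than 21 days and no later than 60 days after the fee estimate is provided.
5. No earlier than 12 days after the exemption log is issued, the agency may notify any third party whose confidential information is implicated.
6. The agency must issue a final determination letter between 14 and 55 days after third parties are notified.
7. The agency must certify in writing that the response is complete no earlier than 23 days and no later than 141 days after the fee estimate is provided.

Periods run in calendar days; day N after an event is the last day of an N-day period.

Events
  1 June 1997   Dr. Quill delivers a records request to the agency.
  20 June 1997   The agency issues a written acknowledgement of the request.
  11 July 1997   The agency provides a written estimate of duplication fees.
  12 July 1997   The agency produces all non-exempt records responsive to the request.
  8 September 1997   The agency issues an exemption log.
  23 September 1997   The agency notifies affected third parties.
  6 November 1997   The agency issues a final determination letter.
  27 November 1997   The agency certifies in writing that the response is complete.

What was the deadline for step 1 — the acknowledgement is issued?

22 June 1997

Step 1 runs from 1 June 1997, when the request is received. The window is 4–21 days after 1 June 1997; it closes on 22 June 1997.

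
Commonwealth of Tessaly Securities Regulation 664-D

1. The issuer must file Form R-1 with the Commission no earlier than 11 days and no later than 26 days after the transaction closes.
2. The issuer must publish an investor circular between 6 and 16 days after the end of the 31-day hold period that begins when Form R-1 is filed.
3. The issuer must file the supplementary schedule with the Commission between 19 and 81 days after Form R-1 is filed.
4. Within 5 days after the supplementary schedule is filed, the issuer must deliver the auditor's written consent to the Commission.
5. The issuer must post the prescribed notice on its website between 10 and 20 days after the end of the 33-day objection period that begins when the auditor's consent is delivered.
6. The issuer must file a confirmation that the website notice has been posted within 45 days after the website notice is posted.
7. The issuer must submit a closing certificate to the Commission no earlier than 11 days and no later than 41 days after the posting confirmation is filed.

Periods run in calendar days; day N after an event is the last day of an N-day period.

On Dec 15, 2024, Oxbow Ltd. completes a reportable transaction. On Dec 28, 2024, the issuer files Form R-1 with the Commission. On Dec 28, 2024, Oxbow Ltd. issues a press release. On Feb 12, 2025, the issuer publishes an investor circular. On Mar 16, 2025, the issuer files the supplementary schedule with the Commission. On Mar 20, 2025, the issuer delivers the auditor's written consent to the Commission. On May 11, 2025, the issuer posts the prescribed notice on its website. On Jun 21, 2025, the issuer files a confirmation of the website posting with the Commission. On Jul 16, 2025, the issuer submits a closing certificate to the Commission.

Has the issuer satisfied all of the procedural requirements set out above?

(1) the permitted window runs from Dec 15, 2024 + 11 = Dec 26, 2024 to Dec 15, 2024 + 26 = Jan 10, 2025; Dec 28, 2024 falls inside that range.
(2) the permitted window runs from Jan 28, 2025 + 6 = Feb 3, 2025 to Jan 28, 2025 + 16 = Feb 13, 2025; Feb 12, 2025 falls inside that range.
(3) the permitted window runs from Dec 28, 2024 + 19 = Jan 16, 2025 to Dec 28, 2024 + 81 = Mar 19, 2025; done Mar 16, 2025, which is between those dates.
(4) due by Mar 16, 2025 + 5 days = Mar 21, 2025; done Mar 20, 2025 — timely.
(5) the permitted window runs from Apr 22, 2025 + 10 = May 2, 2025 to Apr 22, 2025 + 20 = May 12, 2025; done May 11, 2025, which is between those dates.
(6) due by May 11, 2025 + 45 days = Jun 25, 2025; done Jun 21, 2025 — timely.
(7) the permitted window runs from Jun 21, 2025 + 11 = Jul 2, 2025 to Jun 21, 2025 + 41 = Aug 1, 2025; done Jul 16, 2025, which is between those dates.

Yes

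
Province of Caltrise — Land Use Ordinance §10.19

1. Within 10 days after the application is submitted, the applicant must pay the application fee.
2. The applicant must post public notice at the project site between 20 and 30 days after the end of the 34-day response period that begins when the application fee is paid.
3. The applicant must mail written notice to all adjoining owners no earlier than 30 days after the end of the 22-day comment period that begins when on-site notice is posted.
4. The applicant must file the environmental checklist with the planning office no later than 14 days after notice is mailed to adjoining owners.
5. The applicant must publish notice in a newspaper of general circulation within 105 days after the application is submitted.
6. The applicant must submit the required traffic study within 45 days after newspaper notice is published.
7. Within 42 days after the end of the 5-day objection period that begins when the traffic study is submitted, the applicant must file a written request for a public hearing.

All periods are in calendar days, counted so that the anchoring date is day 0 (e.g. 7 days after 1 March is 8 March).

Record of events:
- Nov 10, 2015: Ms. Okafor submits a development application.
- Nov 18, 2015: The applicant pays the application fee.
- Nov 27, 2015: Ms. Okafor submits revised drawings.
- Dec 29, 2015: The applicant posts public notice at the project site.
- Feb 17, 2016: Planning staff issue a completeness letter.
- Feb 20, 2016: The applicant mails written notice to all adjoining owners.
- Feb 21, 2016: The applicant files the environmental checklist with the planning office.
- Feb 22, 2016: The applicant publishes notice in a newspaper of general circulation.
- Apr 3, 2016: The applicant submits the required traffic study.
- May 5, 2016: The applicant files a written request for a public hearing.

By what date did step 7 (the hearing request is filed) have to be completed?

The traffic study is submitted on Apr 3, 2016; the 5-day objection period therefore ends Apr 8, 2016, and step 7 runs from that date. 42 days after Apr 8, 2016 is May 20, 2016.

May 20, 2016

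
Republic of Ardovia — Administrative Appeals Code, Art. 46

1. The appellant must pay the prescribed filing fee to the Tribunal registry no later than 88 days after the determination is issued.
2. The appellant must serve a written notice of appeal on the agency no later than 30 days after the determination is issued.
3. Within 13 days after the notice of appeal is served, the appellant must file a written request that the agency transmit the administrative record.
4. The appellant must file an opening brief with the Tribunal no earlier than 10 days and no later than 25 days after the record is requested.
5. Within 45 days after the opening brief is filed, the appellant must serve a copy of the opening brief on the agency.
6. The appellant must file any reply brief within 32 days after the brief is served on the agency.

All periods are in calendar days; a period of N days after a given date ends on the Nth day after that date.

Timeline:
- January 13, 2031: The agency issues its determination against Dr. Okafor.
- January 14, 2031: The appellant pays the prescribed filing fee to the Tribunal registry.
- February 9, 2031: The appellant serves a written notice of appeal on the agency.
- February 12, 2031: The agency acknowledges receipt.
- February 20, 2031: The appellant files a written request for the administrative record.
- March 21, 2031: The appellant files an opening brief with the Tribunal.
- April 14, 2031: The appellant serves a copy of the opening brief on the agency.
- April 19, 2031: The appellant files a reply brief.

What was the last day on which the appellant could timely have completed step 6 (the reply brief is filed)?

Step 6 runs from April 14, 2031, when the brief is served on the agency. 32 days after April 14, 2031 is May 16, 2031.

May 16, 2031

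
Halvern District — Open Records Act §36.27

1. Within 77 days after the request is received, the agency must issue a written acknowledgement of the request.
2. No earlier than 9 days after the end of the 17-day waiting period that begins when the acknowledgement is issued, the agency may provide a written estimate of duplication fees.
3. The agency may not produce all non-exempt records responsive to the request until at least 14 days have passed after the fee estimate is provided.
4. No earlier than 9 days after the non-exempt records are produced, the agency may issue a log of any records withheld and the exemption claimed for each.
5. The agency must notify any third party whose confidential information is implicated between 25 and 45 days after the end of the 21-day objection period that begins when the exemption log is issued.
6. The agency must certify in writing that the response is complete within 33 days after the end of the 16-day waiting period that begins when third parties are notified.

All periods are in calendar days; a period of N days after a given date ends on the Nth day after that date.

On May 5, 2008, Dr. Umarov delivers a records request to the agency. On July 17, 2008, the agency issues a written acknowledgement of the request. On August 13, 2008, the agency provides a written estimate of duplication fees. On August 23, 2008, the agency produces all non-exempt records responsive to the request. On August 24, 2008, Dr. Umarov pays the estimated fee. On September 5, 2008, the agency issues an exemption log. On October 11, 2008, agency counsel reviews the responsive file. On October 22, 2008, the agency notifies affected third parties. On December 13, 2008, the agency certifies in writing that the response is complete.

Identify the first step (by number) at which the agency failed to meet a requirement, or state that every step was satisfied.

Step 3

Step 1: 77 days after May 5, 2008 (when the request is received) is July 21, 2008; completed July 17, 2008, before the deadline.
Step 2: the earliest permitted date is 9 days after August 3, 2008 (end of the 17-day waiting period, which began when the acknowledgement is issued on July 17, 2008), i.e. August 12, 2008; done August 13, 2008 — permitted.
Step 3: the earliest permitted date is 14 days after August 13, 2008 (when the fee estimate is provided), i.e. August 27, 2008; acted on August 23, 2008, 4 days prematurely.
That is the first point of non-compliance.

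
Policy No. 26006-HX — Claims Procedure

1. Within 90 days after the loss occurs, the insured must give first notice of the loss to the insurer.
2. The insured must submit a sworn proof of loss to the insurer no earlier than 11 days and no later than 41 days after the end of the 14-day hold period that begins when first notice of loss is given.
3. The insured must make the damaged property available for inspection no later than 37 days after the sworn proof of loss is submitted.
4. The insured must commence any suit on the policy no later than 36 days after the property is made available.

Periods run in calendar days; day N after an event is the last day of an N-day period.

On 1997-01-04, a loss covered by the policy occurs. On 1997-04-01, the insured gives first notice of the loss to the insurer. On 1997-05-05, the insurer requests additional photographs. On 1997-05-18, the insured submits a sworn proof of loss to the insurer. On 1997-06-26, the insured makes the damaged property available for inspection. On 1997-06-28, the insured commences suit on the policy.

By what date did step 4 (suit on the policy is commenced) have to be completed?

Step 4 runs from 1997-06-26, when the property is made available. 36 days after 1997-06-26 is 1997-08-01.

1997-08-01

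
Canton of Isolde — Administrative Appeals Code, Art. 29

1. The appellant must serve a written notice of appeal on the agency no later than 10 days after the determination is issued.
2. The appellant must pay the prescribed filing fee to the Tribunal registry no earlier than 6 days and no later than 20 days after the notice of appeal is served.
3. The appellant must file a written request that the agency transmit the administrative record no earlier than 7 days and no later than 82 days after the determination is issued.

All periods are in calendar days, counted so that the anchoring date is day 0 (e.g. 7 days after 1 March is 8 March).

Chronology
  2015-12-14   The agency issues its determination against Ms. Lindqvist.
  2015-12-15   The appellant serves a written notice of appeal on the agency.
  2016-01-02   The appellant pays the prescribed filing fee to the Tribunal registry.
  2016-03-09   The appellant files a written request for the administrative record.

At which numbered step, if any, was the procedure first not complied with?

Step 3

Step 1 — counting 10 days from 2015-12-14 (when the determination is issued) gives a deadline of 2015-12-24; 2015-12-15 is within that limit.
Step 2 — 6 and 20 days from 2015-12-15 (when the notice of appeal is served) are 2015-12-21 and 2016-01-04 respectively; done 2016-01-02, which is between those dates.
Step 3 — 7 and 82 days from 2015-12-14 (when the determination is issued) are 2015-12-21 and 2016-03-05 respectively; 2016-03-09 is 4 days past the end of the window.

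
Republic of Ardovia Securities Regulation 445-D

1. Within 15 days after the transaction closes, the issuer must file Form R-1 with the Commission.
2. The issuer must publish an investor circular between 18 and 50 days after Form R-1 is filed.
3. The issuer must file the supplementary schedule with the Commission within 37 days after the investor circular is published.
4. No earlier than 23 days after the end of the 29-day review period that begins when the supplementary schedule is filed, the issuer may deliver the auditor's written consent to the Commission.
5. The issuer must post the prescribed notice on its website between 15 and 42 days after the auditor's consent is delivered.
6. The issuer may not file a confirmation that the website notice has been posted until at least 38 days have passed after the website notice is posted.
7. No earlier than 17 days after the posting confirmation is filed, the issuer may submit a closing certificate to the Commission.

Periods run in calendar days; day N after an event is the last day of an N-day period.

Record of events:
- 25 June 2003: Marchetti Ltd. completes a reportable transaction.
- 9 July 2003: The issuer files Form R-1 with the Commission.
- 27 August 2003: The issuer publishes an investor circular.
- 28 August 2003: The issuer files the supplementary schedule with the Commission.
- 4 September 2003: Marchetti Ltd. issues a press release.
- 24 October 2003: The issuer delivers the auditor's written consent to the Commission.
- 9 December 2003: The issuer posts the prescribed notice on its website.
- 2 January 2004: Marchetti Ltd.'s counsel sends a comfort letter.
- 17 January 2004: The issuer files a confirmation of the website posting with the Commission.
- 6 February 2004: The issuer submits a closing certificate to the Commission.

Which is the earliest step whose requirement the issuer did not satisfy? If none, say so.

Step 1: 15 days after 25 June 2003 (when the transaction closes) is 10 July 2003; completed 9 July 2003, before the deadline.
Step 2: the window is 18–50 days after 9 July 2003 (when Form R-1 is filed), so 27 July 2003 through 28 August 2003; 27 August 2003 falls inside that range.
Step 3: 37 days after 27 August 2003 (when the investor circular is published) is 3 October 2003; completed 28 August 2003, before the deadline.
Step 4: the earliest permitted date is 23 days after 26 September 2003 (end of the 29-day review period, which began when the supplementary schedule is filed on 28 August 2003), i.e. 19 October 2003; done 24 October 2003 — permitted.
Step 5: the window is 15–42 days after 24 October 2003 (when the auditor's consent is delivered), so 8 November 2003 through 5 December 2003; done 9 December 2003 — 4 days after the window closed.

Step 5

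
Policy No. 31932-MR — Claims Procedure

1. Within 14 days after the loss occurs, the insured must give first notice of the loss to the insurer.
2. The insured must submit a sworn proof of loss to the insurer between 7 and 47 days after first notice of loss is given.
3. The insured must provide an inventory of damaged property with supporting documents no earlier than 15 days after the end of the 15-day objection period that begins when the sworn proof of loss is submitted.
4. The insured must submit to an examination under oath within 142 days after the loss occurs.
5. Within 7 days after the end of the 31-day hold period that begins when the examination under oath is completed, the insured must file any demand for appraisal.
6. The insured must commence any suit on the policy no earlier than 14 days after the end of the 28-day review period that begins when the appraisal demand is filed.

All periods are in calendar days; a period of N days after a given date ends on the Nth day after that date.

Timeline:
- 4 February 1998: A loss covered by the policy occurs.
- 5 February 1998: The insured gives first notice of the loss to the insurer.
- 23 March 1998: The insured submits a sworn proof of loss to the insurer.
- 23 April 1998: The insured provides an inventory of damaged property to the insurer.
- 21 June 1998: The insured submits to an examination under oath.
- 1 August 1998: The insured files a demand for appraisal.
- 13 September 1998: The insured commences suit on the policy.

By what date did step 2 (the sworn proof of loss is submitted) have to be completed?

Step 2 runs from 5 February 1998, when first notice of loss is given. The window is 7–47 days after 5 February 1998; it closes on 24 March 1998.

24 March 1998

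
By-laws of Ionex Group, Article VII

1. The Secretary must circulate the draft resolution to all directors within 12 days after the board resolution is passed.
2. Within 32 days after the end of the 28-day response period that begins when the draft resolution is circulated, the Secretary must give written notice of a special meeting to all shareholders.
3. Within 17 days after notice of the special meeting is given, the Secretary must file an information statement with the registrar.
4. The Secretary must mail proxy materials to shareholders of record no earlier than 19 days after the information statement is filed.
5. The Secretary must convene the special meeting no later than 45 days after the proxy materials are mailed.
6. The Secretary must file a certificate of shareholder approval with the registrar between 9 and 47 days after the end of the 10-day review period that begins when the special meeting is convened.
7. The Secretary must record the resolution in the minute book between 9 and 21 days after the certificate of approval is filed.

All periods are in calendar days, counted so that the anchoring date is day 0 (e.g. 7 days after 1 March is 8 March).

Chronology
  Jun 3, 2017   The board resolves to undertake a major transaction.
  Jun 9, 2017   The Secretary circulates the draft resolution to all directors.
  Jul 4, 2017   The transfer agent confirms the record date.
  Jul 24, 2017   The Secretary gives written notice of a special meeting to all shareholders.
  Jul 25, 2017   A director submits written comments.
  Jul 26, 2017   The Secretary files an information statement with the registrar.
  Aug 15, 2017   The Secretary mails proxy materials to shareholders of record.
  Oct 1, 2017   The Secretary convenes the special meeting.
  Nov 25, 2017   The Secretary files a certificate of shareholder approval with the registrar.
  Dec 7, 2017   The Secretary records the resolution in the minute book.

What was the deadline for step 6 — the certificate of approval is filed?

The special meeting is convened on Oct 1, 2017; the 10-day review period therefore ends Oct 11, 2017, and step 6 runs from that date. The window is 9–47 days after Oct 11, 2017; it closes on Nov 27, 2017.

Nov 27, 2017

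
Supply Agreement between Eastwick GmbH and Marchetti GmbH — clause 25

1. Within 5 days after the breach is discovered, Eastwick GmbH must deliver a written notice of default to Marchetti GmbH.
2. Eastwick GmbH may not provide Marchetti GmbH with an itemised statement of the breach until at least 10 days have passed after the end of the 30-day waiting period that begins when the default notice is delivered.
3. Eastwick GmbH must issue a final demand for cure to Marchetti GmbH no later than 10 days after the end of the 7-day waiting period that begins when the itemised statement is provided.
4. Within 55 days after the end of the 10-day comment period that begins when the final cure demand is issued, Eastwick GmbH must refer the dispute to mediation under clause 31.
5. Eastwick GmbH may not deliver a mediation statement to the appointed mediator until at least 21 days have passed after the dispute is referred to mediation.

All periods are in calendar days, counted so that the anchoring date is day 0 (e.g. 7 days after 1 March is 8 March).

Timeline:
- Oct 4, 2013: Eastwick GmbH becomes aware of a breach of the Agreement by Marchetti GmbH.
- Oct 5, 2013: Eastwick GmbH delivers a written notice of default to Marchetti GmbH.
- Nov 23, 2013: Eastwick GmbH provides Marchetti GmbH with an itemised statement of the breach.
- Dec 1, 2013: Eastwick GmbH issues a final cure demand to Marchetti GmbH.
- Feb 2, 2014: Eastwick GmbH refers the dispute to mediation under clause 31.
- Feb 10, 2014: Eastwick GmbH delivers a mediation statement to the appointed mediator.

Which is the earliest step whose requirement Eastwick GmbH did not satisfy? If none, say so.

Step 5

Step 1 — counting 5 days from Oct 4, 2013 (when the breach is discovered) gives a deadline of Oct 9, 2013; completed Oct 5, 2013, before the deadline.
Step 2 — must wait 10 days from Nov 4, 2013 (end of the 30-day waiting period, which began when the default notice is delivered on Oct 5, 2013), so not before Nov 14, 2013; Nov 23, 2013 is on or after that date.
Step 3 — counting 10 days from Nov 30, 2013 (end of the 7-day waiting period, which began when the itemised statement is provided on Nov 23, 2013) gives a deadline of Dec 10, 2013; done Dec 1, 2013 — timely.
Step 4 — counting 55 days from Dec 11, 2013 (end of the 10-day comment period, which began when the final cure demand is issued on Dec 1, 2013) gives a deadline of Feb 4, 2014; Feb 2, 2014 is within that limit.
Step 5 — must wait 21 days from Feb 2, 2014 (when the dispute is referred to mediation), so not before Feb 23, 2014; Feb 10, 2014 is 13 days before the earliest permitted date.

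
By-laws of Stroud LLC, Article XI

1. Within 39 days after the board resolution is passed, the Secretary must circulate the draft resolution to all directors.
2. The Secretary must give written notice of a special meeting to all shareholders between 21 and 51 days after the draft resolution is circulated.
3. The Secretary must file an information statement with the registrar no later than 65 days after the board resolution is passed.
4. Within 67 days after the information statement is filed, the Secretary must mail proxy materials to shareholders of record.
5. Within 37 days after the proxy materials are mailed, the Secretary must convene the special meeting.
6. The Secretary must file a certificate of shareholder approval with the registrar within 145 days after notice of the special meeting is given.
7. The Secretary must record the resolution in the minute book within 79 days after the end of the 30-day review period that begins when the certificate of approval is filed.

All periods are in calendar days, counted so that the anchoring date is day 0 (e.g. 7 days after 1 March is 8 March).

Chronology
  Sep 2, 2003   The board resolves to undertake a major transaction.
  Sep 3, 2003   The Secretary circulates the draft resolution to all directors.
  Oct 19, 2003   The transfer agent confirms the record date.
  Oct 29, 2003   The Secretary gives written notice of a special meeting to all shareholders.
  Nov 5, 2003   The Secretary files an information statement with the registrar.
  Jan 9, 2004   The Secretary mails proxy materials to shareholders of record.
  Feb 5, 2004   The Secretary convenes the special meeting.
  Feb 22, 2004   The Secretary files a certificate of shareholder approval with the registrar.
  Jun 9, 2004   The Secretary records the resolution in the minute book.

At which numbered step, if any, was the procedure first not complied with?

Step 2

Step 1: 39 days after Sep 2, 2003 (when the board resolution is passed) is Oct 11, 2003; Sep 3, 2003 is within that limit.
Step 2: the window is 21–51 days after Sep 3, 2003 (when the draft resolution is circulated), so Sep 24, 2003 through Oct 24, 2003; Oct 29, 2003 is 5 days past the end of the window.
Later steps need not be reached.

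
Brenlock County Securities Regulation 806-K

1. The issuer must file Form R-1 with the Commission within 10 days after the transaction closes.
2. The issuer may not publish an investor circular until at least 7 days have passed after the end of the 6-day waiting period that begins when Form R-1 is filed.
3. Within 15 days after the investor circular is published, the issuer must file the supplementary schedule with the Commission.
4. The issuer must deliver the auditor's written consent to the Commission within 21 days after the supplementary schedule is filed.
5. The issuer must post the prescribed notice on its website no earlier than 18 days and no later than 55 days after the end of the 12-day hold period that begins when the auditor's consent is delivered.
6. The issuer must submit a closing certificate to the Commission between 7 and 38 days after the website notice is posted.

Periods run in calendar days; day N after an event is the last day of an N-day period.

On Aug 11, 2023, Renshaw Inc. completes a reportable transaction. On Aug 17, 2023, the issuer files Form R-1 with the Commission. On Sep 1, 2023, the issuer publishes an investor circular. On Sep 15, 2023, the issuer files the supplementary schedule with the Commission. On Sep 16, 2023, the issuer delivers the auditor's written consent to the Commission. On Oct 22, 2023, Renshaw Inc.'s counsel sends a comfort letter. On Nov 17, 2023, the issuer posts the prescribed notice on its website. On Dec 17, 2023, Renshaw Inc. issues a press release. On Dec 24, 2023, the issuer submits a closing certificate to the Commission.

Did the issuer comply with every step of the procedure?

Yes

Step 1: 10 days after Aug 11, 2023 (when the transaction closes) is Aug 21, 2023; completed Aug 17, 2023, before the deadline.
Step 2: the earliest permitted date is 7 days after Aug 23, 2023 (end of the 6-day waiting period, which began when Form R-1 is filed on Aug 17, 2023), i.e. Aug 30, 2023; done Sep 1, 2023, after the minimum wait.
Step 3: 15 days after Sep 1, 2023 (when the investor circular is published) is Sep 16, 2023; done Sep 15, 2023 — timely.
Step 4: 21 days after Sep 15, 2023 (when the supplementary schedule is filed) is Oct 6, 2023; completed Sep 16, 2023, before the deadline.
Step 5: the window is 18–55 days after Sep 28, 2023 (end of the 12-day hold period, which began when the auditor's consent is delivered on Sep 16, 2023), so Oct 16, 2023 through Nov 22, 2023; done Nov 17, 2023 — within the window.
Step 6: the window is 7–38 days after Nov 17, 2023 (when the website notice is posted), so Nov 24, 2023 through Dec 25, 2023; done Dec 24, 2023, which is between those dates.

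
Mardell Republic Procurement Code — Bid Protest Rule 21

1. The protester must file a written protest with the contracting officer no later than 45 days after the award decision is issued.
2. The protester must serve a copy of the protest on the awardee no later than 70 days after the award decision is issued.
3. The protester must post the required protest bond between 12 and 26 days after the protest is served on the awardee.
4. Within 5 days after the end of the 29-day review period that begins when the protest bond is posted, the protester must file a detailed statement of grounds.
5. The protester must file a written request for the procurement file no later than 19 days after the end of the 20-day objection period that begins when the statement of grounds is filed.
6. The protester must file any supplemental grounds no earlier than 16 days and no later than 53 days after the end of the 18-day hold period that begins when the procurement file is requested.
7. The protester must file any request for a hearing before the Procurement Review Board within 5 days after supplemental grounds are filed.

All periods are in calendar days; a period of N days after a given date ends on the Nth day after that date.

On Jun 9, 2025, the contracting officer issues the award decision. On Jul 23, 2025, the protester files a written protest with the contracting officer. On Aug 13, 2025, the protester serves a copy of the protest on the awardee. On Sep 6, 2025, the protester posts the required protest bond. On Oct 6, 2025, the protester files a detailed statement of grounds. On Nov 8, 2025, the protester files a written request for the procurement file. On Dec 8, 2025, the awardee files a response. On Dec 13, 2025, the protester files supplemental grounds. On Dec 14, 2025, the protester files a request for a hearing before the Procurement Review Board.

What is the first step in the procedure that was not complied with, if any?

(1) due by Jun 9, 2025 + 45 days = Jul 24, 2025; done Jul 23, 2025 — timely.
(2) due by Jun 9, 2025 + 70 days = Aug 18, 2025; done Aug 13, 2025 — timely.
(3) the permitted window runs from Aug 13, 2025 + 12 = Aug 25, 2025 to Aug 13, 2025 + 26 = Sep 8, 2025; done Sep 6, 2025, which is between those dates.
(4) due by Oct 5, 2025 + 5 days = Oct 10, 2025; done Oct 6, 2025 — timely.
(5) due by Oct 26, 2025 + 19 days = Nov 14, 2025; done Nov 8, 2025 — timely.
(6) the permitted window runs from Nov 26, 2025 + 16 = Dec 12, 2025 to Nov 26, 2025 + 53 = Jan 18, 2026; done Dec 13, 2025 — within the window.
(7) due by Dec 13, 2025 + 5 days = Dec 18, 2025; done Dec 14, 2025 — timely.

None — every step was satisfied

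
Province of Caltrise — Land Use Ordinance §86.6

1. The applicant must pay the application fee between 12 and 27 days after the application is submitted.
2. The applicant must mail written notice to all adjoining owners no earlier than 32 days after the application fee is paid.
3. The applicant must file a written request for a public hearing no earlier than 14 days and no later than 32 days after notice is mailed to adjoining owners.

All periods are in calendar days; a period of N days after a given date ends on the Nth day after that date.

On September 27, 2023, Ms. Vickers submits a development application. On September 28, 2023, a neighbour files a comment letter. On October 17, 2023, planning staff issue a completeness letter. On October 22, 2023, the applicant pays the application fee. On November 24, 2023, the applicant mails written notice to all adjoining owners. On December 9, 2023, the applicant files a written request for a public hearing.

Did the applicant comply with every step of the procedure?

Yes

Step 1 — 12 and 27 days from September 27, 2023 (when the application is submitted) are October 9, 2023 and October 24, 2023 respectively; done October 22, 2023 — within the window.
Step 2 — must wait 32 days from October 22, 2023 (when the application fee is paid), so not before November 23, 2023; November 24, 2023 is on or after that date.
Step 3 — 14 and 32 days from November 24, 2023 (when notice is mailed to adjoining owners) are December 8, 2023 and December 26, 2023 respectively; done December 9, 2023 — within the window.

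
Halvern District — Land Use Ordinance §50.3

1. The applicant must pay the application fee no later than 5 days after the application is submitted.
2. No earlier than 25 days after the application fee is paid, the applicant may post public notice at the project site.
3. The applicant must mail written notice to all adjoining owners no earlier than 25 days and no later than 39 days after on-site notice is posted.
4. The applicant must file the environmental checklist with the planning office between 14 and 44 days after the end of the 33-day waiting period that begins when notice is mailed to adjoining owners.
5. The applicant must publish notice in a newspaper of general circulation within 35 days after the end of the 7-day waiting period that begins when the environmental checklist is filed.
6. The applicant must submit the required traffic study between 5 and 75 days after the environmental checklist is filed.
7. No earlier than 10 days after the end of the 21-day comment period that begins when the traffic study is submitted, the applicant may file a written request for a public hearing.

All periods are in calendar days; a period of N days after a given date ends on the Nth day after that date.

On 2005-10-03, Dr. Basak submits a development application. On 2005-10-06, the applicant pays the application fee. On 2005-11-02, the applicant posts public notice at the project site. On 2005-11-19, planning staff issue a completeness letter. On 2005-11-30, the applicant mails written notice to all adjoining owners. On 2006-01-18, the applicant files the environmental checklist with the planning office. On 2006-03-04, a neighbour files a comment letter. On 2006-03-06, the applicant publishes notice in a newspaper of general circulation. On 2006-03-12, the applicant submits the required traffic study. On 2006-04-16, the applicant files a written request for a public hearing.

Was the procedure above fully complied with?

No

Step 1: 5 days after 2005-10-03 (when the application is submitted) is 2005-10-08; completed 2005-10-06, before the deadline.
Step 2: the earliest permitted date is 25 days after 2005-10-06 (when the application fee is paid), i.e. 2005-10-31; done 2005-11-02 — permitted.
Step 3: the window is 25–39 days after 2005-11-02 (when on-site notice is posted), so 2005-11-27 through 2005-12-11; 2005-11-30 falls inside that range.
Step 4: the window is 14–44 days after 2006-01-02 (end of the 33-day waiting period, which began when notice is mailed to adjoining owners on 2005-11-30), so 2006-01-16 through 2006-02-15; done 2006-01-18 — within the window.
Step 5: 35 days after 2006-01-25 (end of the 7-day waiting period, which began when the environmental checklist is filed on 2006-01-18) is 2006-03-01; not done until 2006-03-06, 5 days after the deadline.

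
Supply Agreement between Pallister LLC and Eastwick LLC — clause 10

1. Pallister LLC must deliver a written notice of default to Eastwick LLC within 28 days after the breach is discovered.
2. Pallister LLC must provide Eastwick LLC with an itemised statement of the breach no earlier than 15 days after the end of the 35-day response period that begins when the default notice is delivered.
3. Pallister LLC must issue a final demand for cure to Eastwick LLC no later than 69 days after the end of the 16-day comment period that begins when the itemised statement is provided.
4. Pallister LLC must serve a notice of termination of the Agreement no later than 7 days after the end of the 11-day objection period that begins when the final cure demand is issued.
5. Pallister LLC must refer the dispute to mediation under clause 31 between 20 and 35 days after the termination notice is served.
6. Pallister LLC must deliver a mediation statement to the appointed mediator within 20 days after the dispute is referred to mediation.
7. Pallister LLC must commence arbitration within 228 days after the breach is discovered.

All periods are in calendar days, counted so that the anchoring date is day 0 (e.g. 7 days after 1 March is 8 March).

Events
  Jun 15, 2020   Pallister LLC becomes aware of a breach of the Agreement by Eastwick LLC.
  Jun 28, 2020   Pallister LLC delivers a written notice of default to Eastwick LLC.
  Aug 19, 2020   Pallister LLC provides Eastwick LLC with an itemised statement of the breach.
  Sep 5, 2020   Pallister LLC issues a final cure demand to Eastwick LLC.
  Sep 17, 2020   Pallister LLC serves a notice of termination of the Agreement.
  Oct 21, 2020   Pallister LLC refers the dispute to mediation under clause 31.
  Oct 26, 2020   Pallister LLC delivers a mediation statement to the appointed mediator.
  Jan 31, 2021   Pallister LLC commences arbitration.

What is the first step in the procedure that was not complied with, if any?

Step 1: 28 days after Jun 15, 2020 (when the breach is discovered) is Jul 13, 2020; completed Jun 28, 2020, before the deadline.
Step 2: the earliest permitted date is 15 days after Aug 2, 2020 (end of the 35-day response period, which began when the default notice is delivered on Jun 28, 2020), i.e. Aug 17, 2020; done Aug 19, 2020, after the minimum wait.
Step 3: 69 days after Sep 4, 2020 (end of the 16-day comment period, which began when the itemised statement is provided on Aug 19, 2020) is Nov 12, 2020; completed Sep 5, 2020, before the deadline.
Step 4: 7 days after Sep 16, 2020 (end of the 11-day objection period, which began when the final cure demand is issued on Sep 5, 2020) is Sep 23, 2020; done Sep 17, 2020 — timely.
Step 5: the window is 20–35 days after Sep 17, 2020 (when the termination notice is served), so Oct 7, 2020 through Oct 22, 2020; done Oct 21, 2020 — within the window.
Step 6: 20 days after Oct 21, 2020 (when the dispute is referred to mediation) is Nov 10, 2020; Oct 26, 2020 is within that limit.
Step 7: 228 days after Jun 15, 2020 (when the breach is discovered) is Jan 29, 2021; not done until Jan 31, 2021, 2 days after the deadline.
Later steps need not be reached.

Step 7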